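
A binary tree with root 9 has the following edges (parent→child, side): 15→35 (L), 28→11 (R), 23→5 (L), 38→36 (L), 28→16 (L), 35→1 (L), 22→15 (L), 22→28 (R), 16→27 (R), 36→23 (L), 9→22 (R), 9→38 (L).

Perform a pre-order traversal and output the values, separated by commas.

Pre-order visits the node, then its left subtree, then its right subtree.
Visit 9.
At 9: go left to 38.
  Visit 38.
  At 38: go left to 36.
    Visit 36.
    At 36: go left to 23.
      Visit 23.
      At 23: go left to 5.
        5 is a leaf — visit 5.
      At 23: no right child.
    At 36: no right child.
  At 38: no right child.
At 9: go right to 22.
  Visit 22.
  At 22: go left to 15.
    Visit 15.
    At 15: go left to 35.
      Visit 35.
      At 35: go left to 1.
        1 is a leaf — visit 1.
      At 35: no right child.
    At 15: no right child.
  At 22: go right to 28.
    Visit 28.
    At 28: go left to 16.
      Visit 16.
      At 16: no left child.
      At 16: go right to 27.
        27 is a leaf — visit 27.
    At 28: go right to 11.
      11 is a leaf — visit 11.

9, 38, 36, 23, 5, 22, 15, 35, 1, 28, 16, 27, 11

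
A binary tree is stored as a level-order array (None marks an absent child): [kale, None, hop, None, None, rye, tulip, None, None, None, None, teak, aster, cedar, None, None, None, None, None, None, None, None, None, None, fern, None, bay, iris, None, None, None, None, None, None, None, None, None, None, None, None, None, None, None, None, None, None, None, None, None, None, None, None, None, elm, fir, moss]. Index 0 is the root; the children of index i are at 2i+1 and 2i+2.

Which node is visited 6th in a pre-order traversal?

aster

Pre-order visits the node, then its left subtree, then its right subtree.
Visit kale.
At kale: no left child.
At kale: go right to hop.
  Visit hop.
  At hop: go left to rye.
    Visit rye.
    At rye: go left to teak.
      Visit teak.
      At teak: no left child.
      At teak: go right to fern.
        fern is a leaf — visit fern.
    At rye: go right to aster.
      Visit aster.
      At aster: no left child.
      At aster: go right to bay.
        Visit bay.
        At bay: go left to elm.
          elm is a leaf — visit elm.
        At bay: go right to fir.
          fir is a leaf — visit fir.
  At hop: go right to tulip.
    Visit tulip.
    At tulip: go left to cedar.
      Visit cedar.
      At cedar: go left to iris.
        Visit iris.
        At iris: go left to moss.
          moss is a leaf — visit moss.
        At iris: no right child.
      At cedar: no right child.
    At tulip: no right child.
Full pre-order sequence: kale, hop, rye, teak, fern, aster, bay, elm, fir, tulip, cedar, iris, moss.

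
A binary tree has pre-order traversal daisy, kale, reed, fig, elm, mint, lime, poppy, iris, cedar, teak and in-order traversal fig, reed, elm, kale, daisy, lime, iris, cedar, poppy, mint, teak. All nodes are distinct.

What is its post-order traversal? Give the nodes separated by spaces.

The first element of pre-order is the root; it splits in-order into left and right subtrees.
Root daisy: left subtree has 4 nodes {fig, reed, elm, kale}, right has 6 {lime, iris, cedar, poppy, mint, teak}.
  Root kale: left subtree has 3 nodes {fig, reed, elm}, right has 0 { }.
    Root reed: left subtree has 1 node {fig}, right has 1 {elm}.
  Root mint: left subtree has 4 nodes {lime, iris, cedar, poppy}, right has 1 {teak}.
    Root lime: left subtree has 0 nodes { }, right has 3 {iris, cedar, poppy}.
      Root poppy: left subtree has 2 nodes {iris, cedar}, right has 0 { }.
        Root iris: left subtree has 0 nodes { }, right has 1 {cedar}.

fig elm reed kale cedar iris poppy lime teak mint daisy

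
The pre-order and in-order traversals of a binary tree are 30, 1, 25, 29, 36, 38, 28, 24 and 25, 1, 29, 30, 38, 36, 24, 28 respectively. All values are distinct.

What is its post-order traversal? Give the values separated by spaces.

25 29 1 38 24 28 36 30

The first element of pre-order is the root; it splits in-order into left and right subtrees.
Root 30: left subtree has 3 nodes {25, 1, 29}, right has 4 {38, 36, 24, 28}.
  Root 1: left subtree has 1 node {25}, right has 1 {29}.
  Root 36: left subtree has 1 node {38}, right has 2 {24, 28}.
    Root 28: left subtree has 1 node {24}, right has 0 { }.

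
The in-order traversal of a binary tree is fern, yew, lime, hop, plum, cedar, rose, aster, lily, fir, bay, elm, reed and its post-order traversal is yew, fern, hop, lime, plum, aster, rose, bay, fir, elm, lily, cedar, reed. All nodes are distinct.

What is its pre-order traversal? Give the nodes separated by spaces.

The last element of post-order is the root; it splits in-order into left and right subtrees.
Root reed: left subtree has 12 nodes {fern, yew, lime, hop, plum, cedar, rose, aster, lily, fir, bay, elm}, right has 0 { }.
  Root cedar: left subtree has 5 nodes {fern, yew, lime, hop, plum}, right has 6 {rose, aster, lily, fir, bay, elm}.
    Root plum: left subtree has 4 nodes {fern, yew, lime, hop}, right has 0 { }.
      Root lime: left subtree has 2 nodes {fern, yew}, right has 1 {hop}.
        Root fern: left subtree has 0 nodes { }, right has 1 {yew}.
    Root lily: left subtree has 2 nodes {rose, aster}, right has 3 {fir, bay, elm}.
      Root rose: left subtree has 0 nodes { }, right has 1 {aster}.
      Root elm: left subtree has 2 nodes {fir, bay}, right has 0 { }.
        Root fir: left subtree has 0 nodes { }, right has 1 {bay}.

reed cedar plum lime fern yew hop lily rose aster elm fir bay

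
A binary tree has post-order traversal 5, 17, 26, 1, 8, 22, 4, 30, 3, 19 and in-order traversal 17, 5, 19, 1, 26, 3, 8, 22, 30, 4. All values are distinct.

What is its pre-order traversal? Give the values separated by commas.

19, 17, 5, 3, 1, 26, 30, 22, 8, 4

The last element of post-order is the root; it splits in-order into left and right subtrees.
Root 19: left subtree has 2 nodes {17, 5}, right has 7 {1, 26, 3, 8, 22, 30, 4}.
  Root 17: left subtree has 0 nodes { }, right has 1 {5}.
  Root 3: left subtree has 2 nodes {1, 26}, right has 4 {8, 22, 30, 4}.
    Root 1: left subtree has 0 nodes { }, right has 1 {26}.
    Root 30: left subtree has 2 nodes {8, 22}, right has 1 {4}.
      Root 22: left subtree has 1 node {8}, right has 0 { }.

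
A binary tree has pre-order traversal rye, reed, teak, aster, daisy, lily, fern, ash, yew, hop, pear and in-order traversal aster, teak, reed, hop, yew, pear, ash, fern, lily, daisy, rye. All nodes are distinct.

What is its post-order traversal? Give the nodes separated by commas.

The first element of pre-order is the root; it splits in-order into left and right subtrees.
Root rye: left subtree has 10 nodes {aster, teak, reed, hop, yew, pear, ash, fern, lily, daisy}, right has 0 { }.
  Root reed: left subtree has 2 nodes {aster, teak}, right has 7 {hop, yew, pear, ash, fern, lily, daisy}.
    Root teak: left subtree has 1 node {aster}, right has 0 { }.
    Root daisy: left subtree has 6 nodes {hop, yew, pear, ash, fern, lily}, right has 0 { }.
      Root lily: left subtree has 5 nodes {hop, yew, pear, ash, fern}, right has 0 { }.
        Root fern: left subtree has 4 nodes {hop, yew, pear, ash}, right has 0 { }.
          Root ash: left subtree has 3 nodes {hop, yew, pear}, right has 0 { }.
            Root yew: left subtree has 1 node {hop}, right has 1 {pear}.

aster, teak, hop, pear, yew, ash, fern, lily, daisy, reed, rye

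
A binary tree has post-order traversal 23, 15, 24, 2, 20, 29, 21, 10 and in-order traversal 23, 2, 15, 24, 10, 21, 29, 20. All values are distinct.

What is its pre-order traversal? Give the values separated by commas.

The last element of post-order is the root; it splits in-order into left and right subtrees.
Root 10: left subtree has 4 nodes {23, 2, 15, 24}, right has 3 {21, 29, 20}.
  Root 2: left subtree has 1 node {23}, right has 2 {15, 24}.
    Root 24: left subtree has 1 node {15}, right has 0 { }.
  Root 21: left subtree has 0 nodes { }, right has 2 {29, 20}.
    Root 29: left subtree has 0 nodes { }, right has 1 {20}.

10, 2, 23, 24, 15, 21, 29, 20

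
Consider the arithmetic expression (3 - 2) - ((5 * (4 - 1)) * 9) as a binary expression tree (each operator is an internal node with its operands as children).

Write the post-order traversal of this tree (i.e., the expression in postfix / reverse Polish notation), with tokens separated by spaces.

3 2 - 5 4 1 - * 9 * -

Post-order on an expression tree gives postfix notation: for each operator, emit left operand, right operand, then the operator.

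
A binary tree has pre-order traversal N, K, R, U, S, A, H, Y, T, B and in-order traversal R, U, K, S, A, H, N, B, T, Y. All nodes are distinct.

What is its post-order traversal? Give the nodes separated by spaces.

U R H A S K B T Y N

The first element of pre-order is the root; it splits in-order into left and right subtrees.
Root N: left subtree has 6 nodes {R, U, K, S, A, H}, right has 3 {B, T, Y}.
  Root K: left subtree has 2 nodes {R, U}, right has 3 {S, A, H}.
    Root R: left subtree has 0 nodes { }, right has 1 {U}.
    Root S: left subtree has 0 nodes { }, right has 2 {A, H}.
      Root A: left subtree has 0 nodes { }, right has 1 {H}.
  Root Y: left subtree has 2 nodes {B, T}, right has 0 { }.
    Root T: left subtree has 1 node {B}, right has 0 { }.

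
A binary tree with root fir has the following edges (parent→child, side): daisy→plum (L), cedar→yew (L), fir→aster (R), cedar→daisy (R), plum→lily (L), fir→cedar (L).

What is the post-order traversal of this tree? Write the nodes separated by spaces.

Post-order visits the left subtree, then the right subtree, then the node.
At fir: go left to cedar.
  At cedar: go left to yew.
    yew is a leaf — visit yew.
  At cedar: go right to daisy.
    At daisy: go left to plum.
      At plum: go left to lily.
        lily is a leaf — visit lily.
      At plum: no right child.
      Visit plum.
    At daisy: no right child.
    Visit daisy.
  Visit cedar.
At fir: go right to aster.
  aster is a leaf — visit aster.
Visit fir.

yew lily plum daisy cedar aster fir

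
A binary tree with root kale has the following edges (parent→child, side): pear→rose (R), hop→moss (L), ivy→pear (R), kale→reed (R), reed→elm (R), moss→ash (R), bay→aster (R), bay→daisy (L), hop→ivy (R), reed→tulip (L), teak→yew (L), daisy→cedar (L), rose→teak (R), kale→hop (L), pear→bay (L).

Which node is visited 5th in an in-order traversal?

cedar

In-order visits the left subtree, then the node, then the right subtree.
At kale: go left to hop.
  At hop: go left to moss.
    At moss: no left child.
    Visit moss.
    At moss: go right to ash.
      ash is a leaf — visit ash.
  Visit hop.
  At hop: go right to ivy.
    At ivy: no left child.
    Visit ivy.
    At ivy: go right to pear.
      At pear: go left to bay.
        At bay: go left to daisy.
          At daisy: go left to cedar.
            cedar is a leaf — visit cedar.
          Visit daisy.
          At daisy: no right child.
        Visit bay.
        At bay: go right to aster.
          aster is a leaf — visit aster.
      Visit pear.
      At pear: go right to rose.
        At rose: no left child.
        Visit rose.
        At rose: go right to teak.
          At teak: go left to yew.
            yew is a leaf — visit yew.
          Visit teak.
          At teak: no right child.
Visit kale.
At kale: go right to reed.
  At reed: go left to tulip.
    tulip is a leaf — visit tulip.
  Visit reed.
  At reed: go right to elm.
    elm is a leaf — visit elm.
Full in-order sequence: moss, ash, hop, ivy, cedar, daisy, bay, aster, pear, rose, yew, teak, kale, tulip, reed, elm.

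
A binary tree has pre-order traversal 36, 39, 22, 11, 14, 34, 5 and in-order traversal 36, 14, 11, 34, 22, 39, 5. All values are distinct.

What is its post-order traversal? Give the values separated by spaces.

The first element of pre-order is the root; it splits in-order into left and right subtrees.
Root 36: left subtree has 0 nodes { }, right has 6 {14, 11, 34, 22, 39, 5}.
  Root 39: left subtree has 4 nodes {14, 11, 34, 22}, right has 1 {5}.
    Root 22: left subtree has 3 nodes {14, 11, 34}, right has 0 { }.
      Root 11: left subtree has 1 node {14}, right has 1 {34}.

14 34 11 22 5 39 36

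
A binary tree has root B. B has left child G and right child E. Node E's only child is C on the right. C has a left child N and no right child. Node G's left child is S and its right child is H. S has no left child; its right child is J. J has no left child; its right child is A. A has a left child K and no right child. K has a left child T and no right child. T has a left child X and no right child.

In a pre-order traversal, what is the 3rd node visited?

Pre-order visits the node, then its left subtree, then its right subtree.
Visit B.
At B: go left to G.
  Visit G.
  At G: go left to S.
    Visit S.
    At S: no left child.
    At S: go right to J.
      Visit J.
      At J: no left child.
      At J: go right to A.
        Visit A.
        At A: go left to K.
          Visit K.
          At K: go left to T.
            Visit T.
            At T: go left to X.
              X is a leaf — visit X.
            At T: no right child.
          At K: no right child.
        At A: no right child.
  At G: go right to H.
    H is a leaf — visit H.
At B: go right to E.
  Visit E.
  At E: no left child.
  At E: go right to C.
    Visit C.
    At C: go left to N.
      N is a leaf — visit N.
    At C: no right child.
Full pre-order sequence: B, G, S, J, A, K, T, X, H, E, C, N.

S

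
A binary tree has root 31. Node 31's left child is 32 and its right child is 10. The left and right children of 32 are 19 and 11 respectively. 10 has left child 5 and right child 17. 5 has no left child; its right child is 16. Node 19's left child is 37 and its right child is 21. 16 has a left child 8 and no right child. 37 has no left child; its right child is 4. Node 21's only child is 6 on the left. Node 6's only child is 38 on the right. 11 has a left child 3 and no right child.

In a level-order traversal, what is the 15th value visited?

38

Level-order visits nodes level by level from the root, left to right within each level.
Level 0: 31
Level 1: 32, 10
Level 2: 19, 11, 5, 17
Level 3: 37, 21, 3, 16
Level 4: 4, 6, 8
Level 5: 38
Full level-order sequence: 31, 32, 10, 19, 11, 5, 17, 37, 21, 3, 16, 4, 6, 8, 38.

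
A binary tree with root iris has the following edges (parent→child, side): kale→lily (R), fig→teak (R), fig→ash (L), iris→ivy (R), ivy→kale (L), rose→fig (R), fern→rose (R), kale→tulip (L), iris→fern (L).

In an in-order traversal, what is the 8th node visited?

kale

In-order visits the left subtree, then the node, then the right subtree.
At iris: go left to fern.
  At fern: no left child.
  Visit fern.
  At fern: go right to rose.
    At rose: no left child.
    Visit rose.
    At rose: go right to fig.
      At fig: go left to ash.
        ash is a leaf — visit ash.
      Visit fig.
      At fig: go right to teak.
        teak is a leaf — visit teak.
Visit iris.
At iris: go right to ivy.
  At ivy: go left to kale.
    At kale: go left to tulip.
      tulip is a leaf — visit tulip.
    Visit kale.
    At kale: go right to lily.
      lily is a leaf — visit lily.
  Visit ivy.
  At ivy: no right child.
Full in-order sequence: fern, rose, ash, fig, teak, iris, tulip, kale, lily, ivy.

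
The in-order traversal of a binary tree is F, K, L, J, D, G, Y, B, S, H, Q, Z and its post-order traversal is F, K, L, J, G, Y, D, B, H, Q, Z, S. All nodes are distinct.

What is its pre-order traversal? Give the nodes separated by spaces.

S B D J L K F Y G Z Q H

The last element of post-order is the root; it splits in-order into left and right subtrees.
Root S: left subtree has 8 nodes {F, K, L, J, D, G, Y, B}, right has 3 {H, Q, Z}.
  Root B: left subtree has 7 nodes {F, K, L, J, D, G, Y}, right has 0 { }.
    Root D: left subtree has 4 nodes {F, K, L, J}, right has 2 {G, Y}.
      Root J: left subtree has 3 nodes {F, K, L}, right has 0 { }.
        Root L: left subtree has 2 nodes {F, K}, right has 0 { }.
          Root K: left subtree has 1 node {F}, right has 0 { }.
      Root Y: left subtree has 1 node {G}, right has 0 { }.
  Root Z: left subtree has 2 nodes {H, Q}, right has 0 { }.
    Root Q: left subtree has 1 node {H}, right has 0 { }.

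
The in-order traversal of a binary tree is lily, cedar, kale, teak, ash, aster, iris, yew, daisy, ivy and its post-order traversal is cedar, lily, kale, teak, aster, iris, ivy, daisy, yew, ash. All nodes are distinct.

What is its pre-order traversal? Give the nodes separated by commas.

The last element of post-order is the root; it splits in-order into left and right subtrees.
Root ash: left subtree has 4 nodes {lily, cedar, kale, teak}, right has 5 {aster, iris, yew, daisy, ivy}.
  Root teak: left subtree has 3 nodes {lily, cedar, kale}, right has 0 { }.
    Root kale: left subtree has 2 nodes {lily, cedar}, right has 0 { }.
      Root lily: left subtree has 0 nodes { }, right has 1 {cedar}.
  Root yew: left subtree has 2 nodes {aster, iris}, right has 2 {daisy, ivy}.
    Root iris: left subtree has 1 node {aster}, right has 0 { }.
    Root daisy: left subtree has 0 nodes { }, right has 1 {ivy}.

ash, teak, kale, lily, cedar, yew, iris, aster, daisy, ivy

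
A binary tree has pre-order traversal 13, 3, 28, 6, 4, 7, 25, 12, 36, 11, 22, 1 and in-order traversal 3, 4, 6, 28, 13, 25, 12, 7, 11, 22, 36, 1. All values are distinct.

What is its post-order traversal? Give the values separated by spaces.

4 6 28 3 12 25 22 11 1 36 7 13

The first element of pre-order is the root; it splits in-order into left and right subtrees.
Root 13: left subtree has 4 nodes {3, 4, 6, 28}, right has 7 {25, 12, 7, 11, 22, 36, 1}.
  Root 3: left subtree has 0 nodes { }, right has 3 {4, 6, 28}.
    Root 28: left subtree has 2 nodes {4, 6}, right has 0 { }.
      Root 6: left subtree has 1 node {4}, right has 0 { }.
  Root 7: left subtree has 2 nodes {25, 12}, right has 4 {11, 22, 36, 1}.
    Root 25: left subtree has 0 nodes { }, right has 1 {12}.
    Root 36: left subtree has 2 nodes {11, 22}, right has 1 {1}.
      Root 11: left subtree has 0 nodes { }, right has 1 {22}.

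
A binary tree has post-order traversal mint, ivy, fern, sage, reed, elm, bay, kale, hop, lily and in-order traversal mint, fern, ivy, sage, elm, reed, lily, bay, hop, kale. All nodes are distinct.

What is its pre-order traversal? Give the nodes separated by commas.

The last element of post-order is the root; it splits in-order into left and right subtrees.
Root lily: left subtree has 6 nodes {mint, fern, ivy, sage, elm, reed}, right has 3 {bay, hop, kale}.
  Root elm: left subtree has 4 nodes {mint, fern, ivy, sage}, right has 1 {reed}.
    Root sage: left subtree has 3 nodes {mint, fern, ivy}, right has 0 { }.
      Root fern: left subtree has 1 node {mint}, right has 1 {ivy}.
  Root hop: left subtree has 1 node {bay}, right has 1 {kale}.

lily, elm, sage, fern, mint, ivy, reed, hop, bay, kale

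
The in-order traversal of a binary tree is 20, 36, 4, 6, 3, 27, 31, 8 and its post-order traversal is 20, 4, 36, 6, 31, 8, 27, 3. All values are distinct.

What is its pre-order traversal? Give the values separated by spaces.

The last element of post-order is the root; it splits in-order into left and right subtrees.
Root 3: left subtree has 4 nodes {20, 36, 4, 6}, right has 3 {27, 31, 8}.
  Root 6: left subtree has 3 nodes {20, 36, 4}, right has 0 { }.
    Root 36: left subtree has 1 node {20}, right has 1 {4}.
  Root 27: left subtree has 0 nodes { }, right has 2 {31, 8}.
    Root 8: left subtree has 1 node {31}, right has 0 { }.

3 6 36 20 4 27 8 31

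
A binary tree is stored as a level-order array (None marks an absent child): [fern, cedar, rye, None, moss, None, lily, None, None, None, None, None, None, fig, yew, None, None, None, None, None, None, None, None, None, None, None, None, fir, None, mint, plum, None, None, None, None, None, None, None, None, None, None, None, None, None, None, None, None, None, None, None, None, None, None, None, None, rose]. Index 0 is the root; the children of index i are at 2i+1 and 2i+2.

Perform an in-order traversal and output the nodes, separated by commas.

In-order visits the left subtree, then the node, then the right subtree.
At fern: go left to cedar.
  At cedar: no left child.
  Visit cedar.
  At cedar: go right to moss.
    moss is a leaf — visit moss.
Visit fern.
At fern: go right to rye.
  At rye: no left child.
  Visit rye.
  At rye: go right to lily.
    At lily: go left to fig.
      At fig: go left to fir.
        At fir: go left to rose.
          rose is a leaf — visit rose.
        Visit fir.
        At fir: no right child.
      Visit fig.
      At fig: no right child.
    Visit lily.
    At lily: go right to yew.
      At yew: go left to mint.
        mint is a leaf — visit mint.
      Visit yew.
      At yew: go right to plum.
        plum is a leaf — visit plum.

cedar, moss, fern, rye, rose, fir, fig, lily, mint, yew, plum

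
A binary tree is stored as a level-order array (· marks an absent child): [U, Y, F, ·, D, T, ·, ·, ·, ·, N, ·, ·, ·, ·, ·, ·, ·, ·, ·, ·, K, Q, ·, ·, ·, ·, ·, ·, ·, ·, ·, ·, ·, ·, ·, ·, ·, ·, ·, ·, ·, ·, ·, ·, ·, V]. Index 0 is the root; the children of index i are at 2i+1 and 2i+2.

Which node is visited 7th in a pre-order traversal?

V

Pre-order visits the node, then its left subtree, then its right subtree.
Visit U.
At U: go left to Y.
  Visit Y.
  At Y: no left child.
  At Y: go right to D.
    Visit D.
    At D: no left child.
    At D: go right to N.
      Visit N.
      At N: go left to K.
        K is a leaf — visit K.
      At N: go right to Q.
        Visit Q.
        At Q: no left child.
        At Q: go right to V.
          V is a leaf — visit V.
At U: go right to F.
  Visit F.
  At F: go left to T.
    T is a leaf — visit T.
  At F: no right child.
Full pre-order sequence: U, Y, D, N, K, Q, V, F, T.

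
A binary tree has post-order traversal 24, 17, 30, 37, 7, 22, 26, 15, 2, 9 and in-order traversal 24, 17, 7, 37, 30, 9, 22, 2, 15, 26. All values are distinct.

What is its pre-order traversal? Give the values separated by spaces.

The last element of post-order is the root; it splits in-order into left and right subtrees.
Root 9: left subtree has 5 nodes {24, 17, 7, 37, 30}, right has 4 {22, 2, 15, 26}.
  Root 7: left subtree has 2 nodes {24, 17}, right has 2 {37, 30}.
    Root 17: left subtree has 1 node {24}, right has 0 { }.
    Root 37: left subtree has 0 nodes { }, right has 1 {30}.
  Root 2: left subtree has 1 node {22}, right has 2 {15, 26}.
    Root 15: left subtree has 0 nodes { }, right has 1 {26}.

9 7 17 24 37 30 2 22 15 26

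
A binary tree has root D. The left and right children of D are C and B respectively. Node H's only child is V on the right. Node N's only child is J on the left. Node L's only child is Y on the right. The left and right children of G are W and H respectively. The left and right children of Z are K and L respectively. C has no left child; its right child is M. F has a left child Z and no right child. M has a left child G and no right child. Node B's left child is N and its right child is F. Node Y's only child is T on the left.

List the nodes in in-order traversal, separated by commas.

C, W, G, H, V, M, D, J, N, B, K, Z, L, T, Y, F

In-order visits the left subtree, then the node, then the right subtree.
At D: go left to C.
  At C: no left child.
  Visit C.
  At C: go right to M.
    At M: go left to G.
      At G: go left to W.
        W is a leaf — visit W.
      Visit G.
      At G: go right to H.
        At H: no left child.
        Visit H.
        At H: go right to V.
          V is a leaf — visit V.
    Visit M.
    At M: no right child.
Visit D.
At D: go right to B.
  At B: go left to N.
    At N: go left to J.
      J is a leaf — visit J.
    Visit N.
    At N: no right child.
  Visit B.
  At B: go right to F.
    At F: go left to Z.
      At Z: go left to K.
        K is a leaf — visit K.
      Visit Z.
      At Z: go right to L.
        At L: no left child.
        Visit L.
        At L: go right to Y.
          At Y: go left to T.
            T is a leaf — visit T.
          Visit Y.
          At Y: no right child.
    Visit F.
    At F: no right child.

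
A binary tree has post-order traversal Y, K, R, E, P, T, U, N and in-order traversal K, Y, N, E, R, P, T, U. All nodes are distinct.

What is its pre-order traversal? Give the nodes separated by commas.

The last element of post-order is the root; it splits in-order into left and right subtrees.
Root N: left subtree has 2 nodes {K, Y}, right has 5 {E, R, P, T, U}.
  Root K: left subtree has 0 nodes { }, right has 1 {Y}.
  Root U: left subtree has 4 nodes {E, R, P, T}, right has 0 { }.
    Root T: left subtree has 3 nodes {E, R, P}, right has 0 { }.
      Root P: left subtree has 2 nodes {E, R}, right has 0 { }.
        Root E: left subtree has 0 nodes { }, right has 1 {R}.

N, K, Y, U, T, P, E, R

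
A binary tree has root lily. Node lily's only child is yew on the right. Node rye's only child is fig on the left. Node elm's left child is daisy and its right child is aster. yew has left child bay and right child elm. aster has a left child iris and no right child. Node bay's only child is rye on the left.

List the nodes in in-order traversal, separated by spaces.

lily fig rye bay yew daisy elm iris aster

In-order visits the left subtree, then the node, then the right subtree.
At lily: no left child.
Visit lily.
At lily: go right to yew.
  At yew: go left to bay.
    At bay: go left to rye.
      At rye: go left to fig.
        fig is a leaf — visit fig.
      Visit rye.
      At rye: no right child.
    Visit bay.
    At bay: no right child.
  Visit yew.
  At yew: go right to elm.
    At elm: go left to daisy.
      daisy is a leaf — visit daisy.
    Visit elm.
    At elm: go right to aster.
      At aster: go left to iris.
        iris is a leaf — visit iris.
      Visit aster.
      At aster: no right child.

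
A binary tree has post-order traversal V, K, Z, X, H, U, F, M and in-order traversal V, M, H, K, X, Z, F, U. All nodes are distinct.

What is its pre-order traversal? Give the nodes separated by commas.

The last element of post-order is the root; it splits in-order into left and right subtrees.
Root M: left subtree has 1 node {V}, right has 6 {H, K, X, Z, F, U}.
  Root F: left subtree has 4 nodes {H, K, X, Z}, right has 1 {U}.
    Root H: left subtree has 0 nodes { }, right has 3 {K, X, Z}.
      Root X: left subtree has 1 node {K}, right has 1 {Z}.

M, V, F, H, X, K, Z, U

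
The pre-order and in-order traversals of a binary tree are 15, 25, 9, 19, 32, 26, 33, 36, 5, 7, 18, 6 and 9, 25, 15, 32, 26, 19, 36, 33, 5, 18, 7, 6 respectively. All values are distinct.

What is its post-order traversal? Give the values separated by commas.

The first element of pre-order is the root; it splits in-order into left and right subtrees.
Root 15: left subtree has 2 nodes {9, 25}, right has 9 {32, 26, 19, 36, 33, 5, 18, 7, 6}.
  Root 25: left subtree has 1 node {9}, right has 0 { }.
  Root 19: left subtree has 2 nodes {32, 26}, right has 6 {36, 33, 5, 18, 7, 6}.
    Root 32: left subtree has 0 nodes { }, right has 1 {26}.
    Root 33: left subtree has 1 node {36}, right has 4 {5, 18, 7, 6}.
      Root 5: left subtree has 0 nodes { }, right has 3 {18, 7, 6}.
        Root 7: left subtree has 1 node {18}, right has 1 {6}.

9, 25, 26, 32, 36, 18, 6, 7, 5, 33, 19, 15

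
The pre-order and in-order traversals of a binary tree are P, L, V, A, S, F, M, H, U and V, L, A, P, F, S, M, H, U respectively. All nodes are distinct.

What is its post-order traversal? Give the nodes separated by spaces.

The first element of pre-order is the root; it splits in-order into left and right subtrees.
Root P: left subtree has 3 nodes {V, L, A}, right has 5 {F, S, M, H, U}.
  Root L: left subtree has 1 node {V}, right has 1 {A}.
  Root S: left subtree has 1 node {F}, right has 3 {M, H, U}.
    Root M: left subtree has 0 nodes { }, right has 2 {H, U}.
      Root H: left subtree has 0 nodes { }, right has 1 {U}.

V A L F U H M S P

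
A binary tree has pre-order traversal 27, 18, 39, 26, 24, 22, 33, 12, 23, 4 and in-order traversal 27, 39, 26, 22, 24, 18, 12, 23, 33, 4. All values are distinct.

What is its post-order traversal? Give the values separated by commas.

The first element of pre-order is the root; it splits in-order into left and right subtrees.
Root 27: left subtree has 0 nodes { }, right has 9 {39, 26, 22, 24, 18, 12, 23, 33, 4}.
  Root 18: left subtree has 4 nodes {39, 26, 22, 24}, right has 4 {12, 23, 33, 4}.
    Root 39: left subtree has 0 nodes { }, right has 3 {26, 22, 24}.
      Root 26: left subtree has 0 nodes { }, right has 2 {22, 24}.
        Root 24: left subtree has 1 node {22}, right has 0 { }.
    Root 33: left subtree has 2 nodes {12, 23}, right has 1 {4}.
      Root 12: left subtree has 0 nodes { }, right has 1 {23}.

22, 24, 26, 39, 23, 12, 4, 33, 18, 27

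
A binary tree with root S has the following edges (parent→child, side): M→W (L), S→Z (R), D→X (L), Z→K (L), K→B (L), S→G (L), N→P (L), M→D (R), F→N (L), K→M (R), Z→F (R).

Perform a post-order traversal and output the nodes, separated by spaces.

G B W X D M K P N F Z S

Post-order visits the left subtree, then the right subtree, then the node.
At S: go left to G.
  G is a leaf — visit G.
At S: go right to Z.
  At Z: go left to K.
    At K: go left to B.
      B is a leaf — visit B.
    At K: go right to M.
      At M: go left to W.
        W is a leaf — visit W.
      At M: go right to D.
        At D: go left to X.
          X is a leaf — visit X.
        At D: no right child.
        Visit D.
      Visit M.
    Visit K.
  At Z: go right to F.
    At F: go left to N.
      At N: go left to P.
        P is a leaf — visit P.
      At N: no right child.
      Visit N.
    At F: no right child.
    Visit F.
  Visit Z.
Visit S.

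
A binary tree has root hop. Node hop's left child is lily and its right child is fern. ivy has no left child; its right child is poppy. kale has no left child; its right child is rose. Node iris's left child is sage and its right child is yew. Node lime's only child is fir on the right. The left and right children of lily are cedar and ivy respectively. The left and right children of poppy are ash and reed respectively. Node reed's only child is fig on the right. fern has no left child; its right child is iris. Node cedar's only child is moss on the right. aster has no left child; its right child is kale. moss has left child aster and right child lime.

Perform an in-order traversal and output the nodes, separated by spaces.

In-order visits the left subtree, then the node, then the right subtree.
At hop: go left to lily.
  At lily: go left to cedar.
    At cedar: no left child.
    Visit cedar.
    At cedar: go right to moss.
      At moss: go left to aster.
        At aster: no left child.
        Visit aster.
        At aster: go right to kale.
          At kale: no left child.
          Visit kale.
          At kale: go right to rose.
            rose is a leaf — visit rose.
      Visit moss.
      At moss: go right to lime.
        At lime: no left child.
        Visit lime.
        At lime: go right to fir.
          fir is a leaf — visit fir.
  Visit lily.
  At lily: go right to ivy.
    At ivy: no left child.
    Visit ivy.
    At ivy: go right to poppy.
      At poppy: go left to ash.
        ash is a leaf — visit ash.
      Visit poppy.
      At poppy: go right to reed.
        At reed: no left child.
        Visit reed.
        At reed: go right to fig.
          fig is a leaf — visit fig.
Visit hop.
At hop: go right to fern.
  At fern: no left child.
  Visit fern.
  At fern: go right to iris.
    At iris: go left to sage.
      sage is a leaf — visit sage.
    Visit iris.
    At iris: go right to yew.
      yew is a leaf — visit yew.

cedar aster kale rose moss lime fir lily ivy ash poppy reed fig hop fern sage iris yew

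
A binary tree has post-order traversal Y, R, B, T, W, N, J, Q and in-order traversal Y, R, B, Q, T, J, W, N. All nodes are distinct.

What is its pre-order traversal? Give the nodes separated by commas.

The last element of post-order is the root; it splits in-order into left and right subtrees.
Root Q: left subtree has 3 nodes {Y, R, B}, right has 4 {T, J, W, N}.
  Root B: left subtree has 2 nodes {Y, R}, right has 0 { }.
    Root R: left subtree has 1 node {Y}, right has 0 { }.
  Root J: left subtree has 1 node {T}, right has 2 {W, N}.
    Root N: left subtree has 1 node {W}, right has 0 { }.

Q, B, R, Y, J, T, N, W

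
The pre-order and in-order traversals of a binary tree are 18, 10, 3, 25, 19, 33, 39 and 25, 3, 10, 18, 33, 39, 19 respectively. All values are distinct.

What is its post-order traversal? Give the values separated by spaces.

The first element of pre-order is the root; it splits in-order into left and right subtrees.
Root 18: left subtree has 3 nodes {25, 3, 10}, right has 3 {33, 39, 19}.
  Root 10: left subtree has 2 nodes {25, 3}, right has 0 { }.
    Root 3: left subtree has 1 node {25}, right has 0 { }.
  Root 19: left subtree has 2 nodes {33, 39}, right has 0 { }.
    Root 33: left subtree has 0 nodes { }, right has 1 {39}.

25 3 10 39 33 19 18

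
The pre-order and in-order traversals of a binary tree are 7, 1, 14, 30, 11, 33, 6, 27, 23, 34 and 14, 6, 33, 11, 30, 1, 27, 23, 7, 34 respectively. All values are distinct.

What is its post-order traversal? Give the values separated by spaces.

The first element of pre-order is the root; it splits in-order into left and right subtrees.
Root 7: left subtree has 8 nodes {14, 6, 33, 11, 30, 1, 27, 23}, right has 1 {34}.
  Root 1: left subtree has 5 nodes {14, 6, 33, 11, 30}, right has 2 {27, 23}.
    Root 14: left subtree has 0 nodes { }, right has 4 {6, 33, 11, 30}.
      Root 30: left subtree has 3 nodes {6, 33, 11}, right has 0 { }.
        Root 11: left subtree has 2 nodes {6, 33}, right has 0 { }.
          Root 33: left subtree has 1 node {6}, right has 0 { }.
    Root 27: left subtree has 0 nodes { }, right has 1 {23}.

6 33 11 30 14 23 27 1 34 7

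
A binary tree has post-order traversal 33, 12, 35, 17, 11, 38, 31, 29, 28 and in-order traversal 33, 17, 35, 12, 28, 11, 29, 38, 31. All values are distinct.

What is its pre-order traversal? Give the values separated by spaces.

28 17 33 35 12 29 11 31 38

The last element of post-order is the root; it splits in-order into left and right subtrees.
Root 28: left subtree has 4 nodes {33, 17, 35, 12}, right has 4 {11, 29, 38, 31}.
  Root 17: left subtree has 1 node {33}, right has 2 {35, 12}.
    Root 35: left subtree has 0 nodes { }, right has 1 {12}.
  Root 29: left subtree has 1 node {11}, right has 2 {38, 31}.
    Root 31: left subtree has 1 node {38}, right has 0 { }.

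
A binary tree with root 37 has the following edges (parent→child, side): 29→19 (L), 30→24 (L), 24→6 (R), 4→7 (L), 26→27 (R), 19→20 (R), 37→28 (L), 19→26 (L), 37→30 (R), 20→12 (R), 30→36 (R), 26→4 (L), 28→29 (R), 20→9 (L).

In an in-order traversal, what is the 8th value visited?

20

In-order visits the left subtree, then the node, then the right subtree.
At 37: go left to 28.
  At 28: no left child.
  Visit 28.
  At 28: go right to 29.
    At 29: go left to 19.
      At 19: go left to 26.
        At 26: go left to 4.
          At 4: go left to 7.
            7 is a leaf — visit 7.
          Visit 4.
          At 4: no right child.
        Visit 26.
        At 26: go right to 27.
          27 is a leaf — visit 27.
      Visit 19.
      At 19: go right to 20.
        At 20: go left to 9.
          9 is a leaf — visit 9.
        Visit 20.
        At 20: go right to 12.
          12 is a leaf — visit 12.
    Visit 29.
    At 29: no right child.
Visit 37.
At 37: go right to 30.
  At 30: go left to 24.
    At 24: no left child.
    Visit 24.
    At 24: go right to 6.
      6 is a leaf — visit 6.
  Visit 30.
  At 30: go right to 36.
    36 is a leaf — visit 36.
Full in-order sequence: 28, 7, 4, 26, 27, 19, 9, 20, 12, 29, 37, 24, 6, 30, 36.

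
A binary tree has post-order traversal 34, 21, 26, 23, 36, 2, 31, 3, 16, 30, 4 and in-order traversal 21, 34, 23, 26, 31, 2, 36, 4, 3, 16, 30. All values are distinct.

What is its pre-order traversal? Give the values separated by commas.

4, 31, 23, 21, 34, 26, 2, 36, 30, 16, 3

The last element of post-order is the root; it splits in-order into left and right subtrees.
Root 4: left subtree has 7 nodes {21, 34, 23, 26, 31, 2, 36}, right has 3 {3, 16, 30}.
  Root 31: left subtree has 4 nodes {21, 34, 23, 26}, right has 2 {2, 36}.
    Root 23: left subtree has 2 nodes {21, 34}, right has 1 {26}.
      Root 21: left subtree has 0 nodes { }, right has 1 {34}.
    Root 2: left subtree has 0 nodes { }, right has 1 {36}.
  Root 30: left subtree has 2 nodes {3, 16}, right has 0 { }.
    Root 16: left subtree has 1 node {3}, right has 0 { }.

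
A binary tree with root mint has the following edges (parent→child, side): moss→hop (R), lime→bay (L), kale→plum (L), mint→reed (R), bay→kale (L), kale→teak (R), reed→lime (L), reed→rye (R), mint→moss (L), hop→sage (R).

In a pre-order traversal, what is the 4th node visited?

Pre-order visits the node, then its left subtree, then its right subtree.
Visit mint.
At mint: go left to moss.
  Visit moss.
  At moss: no left child.
  At moss: go right to hop.
    Visit hop.
    At hop: no left child.
    At hop: go right to sage.
      sage is a leaf — visit sage.
At mint: go right to reed.
  Visit reed.
  At reed: go left to lime.
    Visit lime.
    At lime: go left to bay.
      Visit bay.
      At bay: go left to kale.
        Visit kale.
        At kale: go left to plum.
          plum is a leaf — visit plum.
        At kale: go right to teak.
          teak is a leaf — visit teak.
      At bay: no right child.
    At lime: no right child.
  At reed: go right to rye.
    rye is a leaf — visit rye.
Full pre-order sequence: mint, moss, hop, sage, reed, lime, bay, kale, plum, teak, rye.

sage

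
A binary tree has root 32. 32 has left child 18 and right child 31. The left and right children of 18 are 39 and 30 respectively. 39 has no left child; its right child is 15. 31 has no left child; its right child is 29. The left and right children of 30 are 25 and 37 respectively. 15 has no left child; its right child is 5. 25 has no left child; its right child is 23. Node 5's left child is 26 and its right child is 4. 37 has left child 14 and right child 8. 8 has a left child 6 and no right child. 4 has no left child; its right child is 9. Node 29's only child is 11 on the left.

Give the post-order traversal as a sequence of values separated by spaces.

Post-order visits the left subtree, then the right subtree, then the node.
At 32: go left to 18.
  At 18: go left to 39.
    At 39: no left child.
    At 39: go right to 15.
      At 15: no left child.
      At 15: go right to 5.
        At 5: go left to 26.
          26 is a leaf — visit 26.
        At 5: go right to 4.
          At 4: no left child.
          At 4: go right to 9.
            9 is a leaf — visit 9.
          Visit 4.
        Visit 5.
      Visit 15.
    Visit 39.
  At 18: go right to 30.
    At 30: go left to 25.
      At 25: no left child.
      At 25: go right to 23.
        23 is a leaf — visit 23.
      Visit 25.
    At 30: go right to 37.
      At 37: go left to 14.
        14 is a leaf — visit 14.
      At 37: go right to 8.
        At 8: go left to 6.
          6 is a leaf — visit 6.
        At 8: no right child.
        Visit 8.
      Visit 37.
    Visit 30.
  Visit 18.
At 32: go right to 31.
  At 31: no left child.
  At 31: go right to 29.
    At 29: go left to 11.
      11 is a leaf — visit 11.
    At 29: no right child.
    Visit 29.
  Visit 31.
Visit 32.

26 9 4 5 15 39 23 25 14 6 8 37 30 18 11 29 31 32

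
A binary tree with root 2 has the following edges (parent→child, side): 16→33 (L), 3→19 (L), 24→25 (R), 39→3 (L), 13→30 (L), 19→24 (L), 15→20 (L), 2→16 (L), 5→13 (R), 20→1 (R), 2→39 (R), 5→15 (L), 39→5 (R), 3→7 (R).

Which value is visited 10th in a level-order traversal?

13

Level-order visits nodes level by level from the root, left to right within each level.
Level 0: 2
Level 1: 16, 39
Level 2: 33, 3, 5
Level 3: 19, 7, 15, 13
Level 4: 24, 20, 30
Level 5: 25, 1
Full level-order sequence: 2, 16, 39, 33, 3, 5, 19, 7, 15, 13, 24, 20, 30, 25, 1.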